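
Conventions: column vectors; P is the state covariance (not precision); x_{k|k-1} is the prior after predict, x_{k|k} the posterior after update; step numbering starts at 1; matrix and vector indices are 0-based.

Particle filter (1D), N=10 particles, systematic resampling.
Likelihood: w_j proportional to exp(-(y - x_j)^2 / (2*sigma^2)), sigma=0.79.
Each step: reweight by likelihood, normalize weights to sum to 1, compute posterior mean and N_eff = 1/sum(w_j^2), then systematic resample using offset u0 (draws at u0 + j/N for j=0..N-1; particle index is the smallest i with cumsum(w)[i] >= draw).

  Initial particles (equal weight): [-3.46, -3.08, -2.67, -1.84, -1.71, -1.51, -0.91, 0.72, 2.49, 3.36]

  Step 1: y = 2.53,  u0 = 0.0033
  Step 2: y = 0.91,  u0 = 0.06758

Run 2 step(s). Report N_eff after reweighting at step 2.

step 1: w=[0.0000, 0.0000, 0.0000, 0.0000, 0.0000, 0.0000, 0.0000, 0.0440, 0.6063, 0.3496]  mean=2.7161  Neff=2.0333  idx=[7, 8, 8, 8, 8, 8, 8, 9, 9, 9]
step 2: w=[0.5373, 0.0749, 0.0749, 0.0749, 0.0749, 0.0749, 0.0749, 0.0045, 0.0045, 0.0045]  mean=1.5507  Neff=3.1016  idx=[0, 0, 0, 0, 0, 1, 2, 4, 5, 6]

N_eff = 3.1016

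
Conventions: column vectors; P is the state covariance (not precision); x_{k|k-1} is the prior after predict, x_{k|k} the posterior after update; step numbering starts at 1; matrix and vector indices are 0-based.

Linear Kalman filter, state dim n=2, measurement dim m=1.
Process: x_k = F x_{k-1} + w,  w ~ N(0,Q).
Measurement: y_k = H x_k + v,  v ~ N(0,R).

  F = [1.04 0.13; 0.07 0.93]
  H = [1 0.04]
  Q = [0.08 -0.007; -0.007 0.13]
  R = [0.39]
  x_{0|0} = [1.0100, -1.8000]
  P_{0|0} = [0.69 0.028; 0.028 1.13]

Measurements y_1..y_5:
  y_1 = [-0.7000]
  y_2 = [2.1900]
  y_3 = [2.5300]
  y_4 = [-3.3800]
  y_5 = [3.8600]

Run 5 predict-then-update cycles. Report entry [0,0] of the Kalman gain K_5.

K[0,0] = 0.4373

step 1: x^-=[0.8164, -1.6033]  P^-=[0.8530 0.2072; 0.2072 1.1144]  S=[1.2613]  K=[0.6828; 0.1996]  nu=[-1.4523]  x^+=[-0.1752, -1.8932]  P^+=[0.2649 0.0353; 0.0353 1.0641]
step 2: x^-=[-0.4284, -1.7729]  P^-=[0.3940 0.1754; 0.1754 1.0562]  S=[0.7997]  K=[0.5015; 0.2721]  nu=[2.6893]  x^+=[0.9202, -1.0411]  P^+=[0.1929 0.0662; 0.0662 0.9970]
step 3: x^-=[0.8217, -0.9038]  P^-=[0.3234 0.1923; 0.1923 1.0019]  S=[0.7304]  K=[0.4533; 0.3181]  nu=[1.7445]  x^+=[1.6125, -0.3489]  P^+=[0.1733 0.0869; 0.0869 0.9280]
step 4: x^-=[1.6316, -0.2116]  P^-=[0.3067 0.2027; 0.2027 0.9448]  S=[0.7144]  K=[0.4406; 0.3366]  nu=[-5.0032]  x^+=[-0.5728, -1.8958]  P^+=[0.1680 0.0967; 0.0967 0.8638]
step 5: x^-=[-0.8422, -1.8032]  P^-=[0.3024 0.2041; 0.2041 0.8905]  S=[0.7102]  K=[0.4373; 0.3376]  nu=[4.7743]  x^+=[1.2458, -0.1916]  P^+=[0.1666 0.0993; 0.0993 0.8096]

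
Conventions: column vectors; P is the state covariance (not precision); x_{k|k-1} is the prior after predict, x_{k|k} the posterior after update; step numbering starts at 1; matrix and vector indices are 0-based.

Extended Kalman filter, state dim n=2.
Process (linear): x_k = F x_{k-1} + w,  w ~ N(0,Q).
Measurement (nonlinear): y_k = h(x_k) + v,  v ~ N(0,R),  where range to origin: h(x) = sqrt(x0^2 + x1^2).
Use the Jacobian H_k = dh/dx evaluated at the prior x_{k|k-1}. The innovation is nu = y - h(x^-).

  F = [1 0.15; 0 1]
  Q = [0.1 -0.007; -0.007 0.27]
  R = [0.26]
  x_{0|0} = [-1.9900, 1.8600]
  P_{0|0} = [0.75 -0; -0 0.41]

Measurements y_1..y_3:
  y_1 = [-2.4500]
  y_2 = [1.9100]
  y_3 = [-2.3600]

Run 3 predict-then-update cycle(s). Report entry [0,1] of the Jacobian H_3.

H_jac[0,1] = -0.3396

step 1: x^-=[-1.7110, 1.8600]  P^-=[0.8592 0.0545; 0.0545 0.6800]  H_jac=[-0.6770 0.7360]  S=[0.9678]  K=[-0.5596; 0.4790]  nu=[-4.9773]  x^+=[1.0743, -0.5240]  P^+=[0.5562 0.3139; 0.3139 0.4580]
step 2: x^-=[0.9957, -0.5240]  P^-=[0.7606 0.3756; 0.3756 0.7280]  H_jac=[0.8849 -0.4657]  S=[0.7040]  K=[0.7077; -0.0094]  nu=[0.7849]  x^+=[1.5511, -0.5313]  P^+=[0.4080 0.3803; 0.3803 0.7279]
step 3: x^-=[1.4714, -0.5313]  P^-=[0.6385 0.4825; 0.4825 0.9979]  H_jac=[0.9406 -0.3396]  S=[0.6317]  K=[0.6913; 0.1818]  nu=[-3.9244]  x^+=[-1.2414, -1.2449]  P^+=[0.3366 0.4031; 0.4031 0.9770]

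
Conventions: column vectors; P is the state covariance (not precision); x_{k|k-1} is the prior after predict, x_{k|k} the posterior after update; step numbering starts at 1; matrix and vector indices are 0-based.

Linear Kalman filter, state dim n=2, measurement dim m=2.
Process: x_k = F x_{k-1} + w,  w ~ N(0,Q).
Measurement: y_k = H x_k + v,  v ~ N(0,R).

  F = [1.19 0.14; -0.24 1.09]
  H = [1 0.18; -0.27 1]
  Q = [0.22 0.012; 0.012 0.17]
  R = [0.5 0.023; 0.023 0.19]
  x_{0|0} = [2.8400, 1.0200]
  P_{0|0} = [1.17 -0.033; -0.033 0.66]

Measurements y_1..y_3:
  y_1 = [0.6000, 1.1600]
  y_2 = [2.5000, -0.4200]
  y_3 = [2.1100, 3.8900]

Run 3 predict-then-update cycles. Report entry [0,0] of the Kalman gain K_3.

step 1: x^-=[3.5224, 0.4302]  P^-=[1.8788 -0.2631; -0.2631 1.0388]  S=[2.3177 -0.5476; -0.5476 1.5079]  K=[0.7323 -0.2450; 0.1543 0.7921]  nu=[-2.9998, 1.6808]  x^+=[0.9139, 1.2987]  P^+=[0.3489 0.0645; 0.0645 0.1715]
step 2: x^-=[1.2693, 1.1963]  P^-=[0.7389 0.0200; 0.0200 0.3601]  S=[1.2578 -0.0927; -0.0927 0.5931]  K=[0.5747 -0.2129; 0.1128 0.6156]  nu=[1.0154, -1.2735]  x^+=[2.1239, 0.5268]  P^+=[0.2740 0.0468; 0.0468 0.1322]
step 3: x^-=[2.6012, 0.0645]  P^-=[0.6262 0.0130; 0.0130 0.3184]  S=[1.1412 -0.0764; -0.0764 0.5470]  K=[0.5367 -0.2104; 0.1011 0.5897]  nu=[-0.5028, 4.5278]  x^+=[1.3788, 2.6838]  P^+=[0.2560 0.0415; 0.0415 0.1256]

K[0,0] = 0.5367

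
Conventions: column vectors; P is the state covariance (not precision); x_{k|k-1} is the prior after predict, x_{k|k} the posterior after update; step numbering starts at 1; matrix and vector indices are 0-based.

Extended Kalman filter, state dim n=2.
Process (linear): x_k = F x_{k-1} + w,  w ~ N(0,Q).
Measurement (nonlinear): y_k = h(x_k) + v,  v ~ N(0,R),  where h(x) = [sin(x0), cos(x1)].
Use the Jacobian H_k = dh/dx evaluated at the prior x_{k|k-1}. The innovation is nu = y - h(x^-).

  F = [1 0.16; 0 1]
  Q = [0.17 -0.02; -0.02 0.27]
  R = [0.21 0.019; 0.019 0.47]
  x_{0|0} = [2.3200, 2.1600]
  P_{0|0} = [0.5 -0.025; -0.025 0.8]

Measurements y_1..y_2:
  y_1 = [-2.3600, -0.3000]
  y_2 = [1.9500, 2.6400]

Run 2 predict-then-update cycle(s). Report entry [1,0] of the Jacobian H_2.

H_jac[1,0] = 0.0000

step 1: x^-=[2.6656, 2.1600]  P^-=[0.6825 0.0830; 0.0830 1.0700]  H_jac=[-0.8888 0.0000; 0.0000 -0.8314]  S=[0.7492 0.0803; 0.0803 1.2096]  K=[-0.8093 -0.0033; -0.0198 -0.7341]  nu=[-2.8182, 0.2557]  x^+=[4.9457, 2.0279]  P^+=[0.1913 0.0204; 0.0204 0.4155]
step 2: x^-=[5.2702, 2.0279]  P^-=[0.3784 0.0668; 0.0668 0.6855]  H_jac=[0.5293 0.0000; 0.0000 -0.8973]  S=[0.3160 -0.0127; -0.0127 1.0219]  K=[0.6318 -0.0508; 0.0877 -0.6008]  nu=[2.7984, 3.0814]  x^+=[6.8816, 0.4221]  P^+=[0.2488 0.0132; 0.0132 0.3128]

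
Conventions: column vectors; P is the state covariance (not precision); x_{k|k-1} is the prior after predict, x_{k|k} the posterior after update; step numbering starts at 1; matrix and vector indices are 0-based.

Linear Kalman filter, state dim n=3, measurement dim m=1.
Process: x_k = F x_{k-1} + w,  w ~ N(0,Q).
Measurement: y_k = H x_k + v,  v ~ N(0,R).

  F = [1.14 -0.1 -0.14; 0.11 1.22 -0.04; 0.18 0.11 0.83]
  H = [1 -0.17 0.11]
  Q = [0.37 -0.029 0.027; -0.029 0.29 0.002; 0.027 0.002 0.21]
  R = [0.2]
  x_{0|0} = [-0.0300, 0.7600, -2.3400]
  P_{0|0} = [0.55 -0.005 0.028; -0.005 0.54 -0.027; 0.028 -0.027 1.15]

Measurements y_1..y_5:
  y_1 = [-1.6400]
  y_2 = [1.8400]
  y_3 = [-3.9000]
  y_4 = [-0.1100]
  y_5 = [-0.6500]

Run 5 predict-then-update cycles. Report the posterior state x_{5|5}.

x_post = [-0.3012, 1.8814, -0.8154]

step 1: x^-=[0.2174, 1.0175, -1.8640]  P^-=[1.1042 -0.0236 0.0282; -0.0236 1.1033 0.0212; 0.0282 0.0212 1.0298]  S=[1.3619]  K=[0.8160; -0.1533; 0.1012]  nu=[-1.4794]  x^+=[-0.9897, 1.2443, -2.0138]  P^+=[0.1974 0.1468 -0.0843; 0.1468 1.0713 0.0423; -0.0843 0.0423 1.0159]
step 2: x^-=[-0.9708, 1.4897, -1.7127]  P^-=[0.6518 0.0714 -0.1284; 0.0714 1.9245 0.1855; -0.1284 0.1855 0.9175]  S=[0.8591]  K=[0.7282; -0.2740; -0.0686]  nu=[3.2524]  x^+=[1.3975, 0.5987, -1.9360]  P^+=[0.1963 0.2428 -0.0854; 0.2428 1.8600 0.1694; -0.0854 0.1694 0.9135]
step 3: x^-=[1.8044, 0.9615, -1.2894]  P^-=[0.6383 0.0858 -0.1286; 0.0858 3.1117 0.4450; -0.1286 0.4450 0.8832]  S=[0.8648]  K=[0.7048; -0.4559; -0.1238]  nu=[-5.3991]  x^+=[-2.0012, 3.4231, -0.6209]  P^+=[0.2086 0.3637 -0.0531; 0.3637 2.9319 0.3962; -0.0531 0.3962 0.8699]
step 4: x^-=[-2.5367, 3.9809, -0.4990]  P^-=[0.6326 0.0833 -0.1124; 0.0833 4.7172 0.8499; -0.1124 0.8499 0.9224]  S=[0.8953]  K=[0.6770; -0.6982; -0.1736]  nu=[3.1583]  x^+=[-0.3985, 1.7756, -1.0471]  P^+=[0.2223 0.5065 -0.0072; 0.5065 4.2807 0.7414; -0.0072 0.7414 0.8954]
step 5: x^-=[-0.4852, 2.1642, -0.7455]  P^-=[0.6268 0.0573 -0.1037; 0.0573 6.7291 1.4154; -0.1037 1.4154 1.0392]  S=[0.9386]  K=[0.6453; -0.9918; -0.2450]  nu=[0.2852]  x^+=[-0.3012, 1.8814, -0.8154]  P^+=[0.2360 0.6580 0.0447; 0.6580 5.8058 1.1873; 0.0447 1.1873 0.9828]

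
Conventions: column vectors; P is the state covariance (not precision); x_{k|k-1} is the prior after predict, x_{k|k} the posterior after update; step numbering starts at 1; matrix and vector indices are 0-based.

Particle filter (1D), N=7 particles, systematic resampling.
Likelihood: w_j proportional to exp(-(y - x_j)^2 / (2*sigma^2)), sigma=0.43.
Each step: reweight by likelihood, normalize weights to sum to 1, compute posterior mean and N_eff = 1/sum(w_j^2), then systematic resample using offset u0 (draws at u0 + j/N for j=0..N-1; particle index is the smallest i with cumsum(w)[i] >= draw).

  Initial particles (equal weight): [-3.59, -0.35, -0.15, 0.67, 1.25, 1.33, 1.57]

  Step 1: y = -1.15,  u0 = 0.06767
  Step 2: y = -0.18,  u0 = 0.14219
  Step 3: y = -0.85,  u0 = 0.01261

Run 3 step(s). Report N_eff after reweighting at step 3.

N_eff = 6.4324

step 1: w=[0.0000, 0.7254, 0.2740, 0.0005, 0.0000, 0.0000, 0.0000]  mean=-0.2947  Neff=1.6629  idx=[1, 1, 1, 1, 1, 2, 2]
step 2: w=[0.1397, 0.1397, 0.1397, 0.1397, 0.1397, 0.1507, 0.1507]  mean=-0.2897  Neff=6.9916  idx=[1, 2, 3, 4, 5, 6, 6]
step 3: w=[0.1796, 0.1796, 0.1796, 0.1796, 0.0939, 0.0939, 0.0939]  mean=-0.2937  Neff=6.4324  idx=[0, 0, 1, 2, 3, 4, 5]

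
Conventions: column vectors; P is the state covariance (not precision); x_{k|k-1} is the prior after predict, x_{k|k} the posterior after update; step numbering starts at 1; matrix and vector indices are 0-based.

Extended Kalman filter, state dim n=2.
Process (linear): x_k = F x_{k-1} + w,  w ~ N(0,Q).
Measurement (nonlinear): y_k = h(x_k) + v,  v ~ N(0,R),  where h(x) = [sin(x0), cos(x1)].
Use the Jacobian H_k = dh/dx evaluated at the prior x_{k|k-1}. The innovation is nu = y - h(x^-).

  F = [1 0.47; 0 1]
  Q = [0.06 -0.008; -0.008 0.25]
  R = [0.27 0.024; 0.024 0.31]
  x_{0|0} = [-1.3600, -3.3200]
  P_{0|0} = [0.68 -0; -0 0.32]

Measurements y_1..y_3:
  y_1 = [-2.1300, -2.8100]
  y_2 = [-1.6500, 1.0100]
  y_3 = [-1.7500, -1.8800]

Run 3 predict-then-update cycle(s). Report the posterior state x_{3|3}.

x_post = [-2.2287, -2.4545]

step 1: x^-=[-2.9204, -3.3200]  P^-=[0.8107 0.1424; 0.1424 0.5700]  H_jac=[-0.9756 0.0000; 0.0000 -0.1775]  S=[1.0417 0.0487; 0.0487 0.3280]  K=[-0.7610 0.0358; -0.1198 -0.2907]  nu=[-1.9106, -1.8259]  x^+=[-1.5319, -2.5604]  P^+=[0.2097 0.0403; 0.0403 0.5240]
step 2: x^-=[-2.7353, -2.5604]  P^-=[0.4233 0.2786; 0.2786 0.7740]  H_jac=[-0.9186 0.0000; 0.0000 0.5490]  S=[0.6272 -0.1165; -0.1165 0.5433]  K=[-0.5913 0.1547; -0.2736 0.7235]  nu=[-1.2548, 1.8458]  x^+=[-1.7078, -0.8817]  P^+=[0.1697 0.0615; 0.0615 0.3965]
step 3: x^-=[-2.1222, -0.8817]  P^-=[0.3752 0.2399; 0.2399 0.6465]  H_jac=[-0.5239 0.0000; 0.0000 0.7718]  S=[0.3730 -0.0730; -0.0730 0.6951]  K=[-0.4848 0.2154; -0.2006 0.6968]  nu=[-0.8982, -2.5158]  x^+=[-2.2287, -2.4545]  P^+=[0.2400 0.0715; 0.0715 0.2736]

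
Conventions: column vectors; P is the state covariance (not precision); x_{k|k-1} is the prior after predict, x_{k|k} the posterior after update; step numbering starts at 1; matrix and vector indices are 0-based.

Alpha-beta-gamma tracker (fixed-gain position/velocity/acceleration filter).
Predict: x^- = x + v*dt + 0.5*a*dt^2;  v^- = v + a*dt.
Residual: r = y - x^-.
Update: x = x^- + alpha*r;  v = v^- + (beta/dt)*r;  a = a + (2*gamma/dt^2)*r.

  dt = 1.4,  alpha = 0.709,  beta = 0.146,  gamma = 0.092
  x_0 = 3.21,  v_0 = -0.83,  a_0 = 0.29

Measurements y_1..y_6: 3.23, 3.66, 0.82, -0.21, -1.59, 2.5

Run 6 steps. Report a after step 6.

a_post = -0.0416

step 1: x_pred=2.3322  r=0.8978  x^+=2.9687  v^+=-0.3304  a^+=0.3743
step 2: x_pred=2.8730  r=0.7870  x^+=3.4310  v^+=0.2757  a^+=0.4482
step 3: x_pred=4.2562  r=-3.4362  x^+=1.8199  v^+=0.5448  a^+=0.1256
step 4: x_pred=2.7057  r=-2.9157  x^+=0.6385  v^+=0.4165  a^+=-0.1481
step 5: x_pred=1.0764  r=-2.6664  x^+=-0.8141  v^+=-0.0689  a^+=-0.3985
step 6: x_pred=-1.3010  r=3.8010  x^+=1.3939  v^+=-0.2304  a^+=-0.0416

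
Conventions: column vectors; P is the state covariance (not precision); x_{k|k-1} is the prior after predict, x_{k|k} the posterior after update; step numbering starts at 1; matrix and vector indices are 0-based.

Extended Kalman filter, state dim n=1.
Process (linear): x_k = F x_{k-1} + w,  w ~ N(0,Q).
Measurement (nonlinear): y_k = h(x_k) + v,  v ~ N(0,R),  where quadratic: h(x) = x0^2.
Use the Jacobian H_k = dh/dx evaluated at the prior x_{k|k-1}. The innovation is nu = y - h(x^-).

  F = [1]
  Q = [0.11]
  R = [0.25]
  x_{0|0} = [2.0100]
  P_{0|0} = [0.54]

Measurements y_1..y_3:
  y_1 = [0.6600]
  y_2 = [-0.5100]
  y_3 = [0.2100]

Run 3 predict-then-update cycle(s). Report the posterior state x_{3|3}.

x_post = [0.5388]

step 1: x^-=[2.0100]  P^-=[0.6500]  H_jac=[4.0200]  S=[10.7543]  K=[0.2430]  nu=[-3.3801]  x^+=[1.1887]  P^+=[0.0151]
step 2: x^-=[1.1887]  P^-=[0.1251]  H_jac=[2.3775]  S=[0.9572]  K=[0.3108]  nu=[-1.9231]  x^+=[0.5911]  P^+=[0.0327]
step 3: x^-=[0.5911]  P^-=[0.1427]  H_jac=[1.1822]  S=[0.4494]  K=[0.3753]  nu=[-0.1394]  x^+=[0.5388]  P^+=[0.0794]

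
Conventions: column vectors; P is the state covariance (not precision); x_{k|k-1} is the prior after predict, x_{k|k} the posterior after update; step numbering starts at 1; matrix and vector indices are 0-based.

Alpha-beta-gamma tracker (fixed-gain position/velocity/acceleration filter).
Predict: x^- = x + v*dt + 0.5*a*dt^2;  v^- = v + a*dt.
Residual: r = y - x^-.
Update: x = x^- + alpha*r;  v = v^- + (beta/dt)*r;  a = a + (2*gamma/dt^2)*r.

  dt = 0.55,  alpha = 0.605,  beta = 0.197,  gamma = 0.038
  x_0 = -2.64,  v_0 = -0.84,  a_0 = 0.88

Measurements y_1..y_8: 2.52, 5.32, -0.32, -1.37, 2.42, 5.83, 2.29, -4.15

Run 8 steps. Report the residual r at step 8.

resid = -9.1074

step 1: x_pred=-2.9689  r=5.4889  x^+=0.3519  v^+=1.6100  a^+=2.2590
step 2: x_pred=1.5791  r=3.7409  x^+=3.8423  v^+=4.1924  a^+=3.1989
step 3: x_pred=6.6320  r=-6.9520  x^+=2.4260  v^+=3.4617  a^+=1.4523
step 4: x_pred=4.5497  r=-5.9197  x^+=0.9683  v^+=2.1402  a^+=-0.0350
step 5: x_pred=2.1401  r=0.2799  x^+=2.3094  v^+=2.2212  a^+=0.0354
step 6: x_pred=3.5364  r=2.2936  x^+=4.9240  v^+=3.0622  a^+=0.6116
step 7: x_pred=6.7007  r=-4.4107  x^+=4.0322  v^+=1.8187  a^+=-0.4966
step 8: x_pred=4.9574  r=-9.1074  x^+=-0.5526  v^+=-1.7165  a^+=-2.7847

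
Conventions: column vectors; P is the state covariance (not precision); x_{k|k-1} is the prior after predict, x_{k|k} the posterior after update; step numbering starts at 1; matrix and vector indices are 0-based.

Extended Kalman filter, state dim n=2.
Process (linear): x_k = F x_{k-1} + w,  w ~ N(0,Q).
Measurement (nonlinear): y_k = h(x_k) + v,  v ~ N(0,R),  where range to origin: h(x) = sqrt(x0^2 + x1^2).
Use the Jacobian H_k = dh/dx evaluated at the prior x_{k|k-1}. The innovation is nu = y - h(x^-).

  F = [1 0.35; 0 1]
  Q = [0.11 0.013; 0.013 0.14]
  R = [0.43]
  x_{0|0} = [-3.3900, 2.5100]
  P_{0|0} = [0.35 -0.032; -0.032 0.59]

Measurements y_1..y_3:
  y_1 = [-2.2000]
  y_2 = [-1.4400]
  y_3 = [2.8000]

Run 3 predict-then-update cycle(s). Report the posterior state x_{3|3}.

step 1: x^-=[-2.5115, 2.5100]  P^-=[0.5099 0.1875; 0.1875 0.7300]  H_jac=[-0.7073 0.7069]  S=[0.8624]  K=[-0.2645; 0.4446]  nu=[-5.7507]  x^+=[-0.9904, -0.0468]  P^+=[0.4495 0.2889; 0.2889 0.5595]
step 2: x^-=[-1.0068, -0.0468]  P^-=[0.8303 0.4978; 0.4978 0.6995]  H_jac=[-0.9989 -0.0464]  S=[1.3062]  K=[-0.6527; -0.4055]  nu=[-2.4479]  x^+=[0.5909, 0.9459]  P^+=[0.2739 0.1520; 0.1520 0.4847]
step 3: x^-=[0.9219, 0.9459]  P^-=[0.5497 0.3347; 0.3347 0.6247]  H_jac=[0.6980 0.7161]  S=[1.3528]  K=[0.4608; 0.5034]  nu=[1.4791]  x^+=[1.6035, 1.6905]  P^+=[0.2624 0.0209; 0.0209 0.2819]

x_post = [1.6035, 1.6905]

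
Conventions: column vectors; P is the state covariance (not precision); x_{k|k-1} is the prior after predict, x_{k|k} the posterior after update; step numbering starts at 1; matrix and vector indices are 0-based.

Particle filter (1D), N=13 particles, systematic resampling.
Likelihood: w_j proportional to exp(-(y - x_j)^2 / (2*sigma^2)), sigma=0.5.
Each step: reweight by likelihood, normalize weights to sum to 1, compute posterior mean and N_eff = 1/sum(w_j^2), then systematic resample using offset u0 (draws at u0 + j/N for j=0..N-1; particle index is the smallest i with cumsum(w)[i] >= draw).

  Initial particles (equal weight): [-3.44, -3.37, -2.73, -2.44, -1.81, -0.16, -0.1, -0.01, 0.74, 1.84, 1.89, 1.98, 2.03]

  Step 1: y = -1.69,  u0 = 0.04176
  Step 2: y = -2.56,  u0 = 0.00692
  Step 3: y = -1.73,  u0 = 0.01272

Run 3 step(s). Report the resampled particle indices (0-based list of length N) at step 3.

step 1: w=[0.0015, 0.0025, 0.0800, 0.2261, 0.6766, 0.0064, 0.0044, 0.0025, 0.0000, 0.0000, 0.0000, 0.0000, 0.0000]  mean=-2.0097  Neff=1.9406  idx=[2, 3, 3, 3, 4, 4, 4, 4, 4, 4, 4, 4, 4]
step 2: w=[0.1392, 0.1433, 0.1433, 0.1433, 0.0479, 0.0479, 0.0479, 0.0479, 0.0479, 0.0479, 0.0479, 0.0479, 0.0479]  mean=-2.2089  Neff=9.8417  idx=[0, 0, 1, 1, 2, 2, 3, 3, 5, 6, 8, 9, 11]
step 3: w=[0.0183, 0.0183, 0.0493, 0.0493, 0.0493, 0.0493, 0.0493, 0.0493, 0.1335, 0.1335, 0.1335, 0.1335, 0.1335]  mean=-2.0301  Neff=9.5823  idx=[0, 3, 4, 6, 7, 8, 9, 9, 10, 10, 11, 11, 12]

resampled_idx = [0, 3, 4, 6, 7, 8, 9, 9, 10, 10, 11, 11, 12]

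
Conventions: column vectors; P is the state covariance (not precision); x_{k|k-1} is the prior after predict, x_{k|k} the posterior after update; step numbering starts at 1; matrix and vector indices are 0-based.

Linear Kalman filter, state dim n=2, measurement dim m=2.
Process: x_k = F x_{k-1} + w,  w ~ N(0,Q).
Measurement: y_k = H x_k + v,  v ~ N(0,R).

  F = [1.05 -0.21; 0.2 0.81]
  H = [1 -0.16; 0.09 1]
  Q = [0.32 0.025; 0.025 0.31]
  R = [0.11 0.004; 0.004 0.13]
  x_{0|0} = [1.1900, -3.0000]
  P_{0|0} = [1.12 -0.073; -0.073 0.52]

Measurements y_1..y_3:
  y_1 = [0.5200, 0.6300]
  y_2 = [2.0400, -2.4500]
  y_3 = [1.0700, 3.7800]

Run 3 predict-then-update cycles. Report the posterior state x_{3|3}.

x_post = [1.6712, 2.4138]

step 1: x^-=[1.8795, -2.1920]  P^-=[1.6099 0.1127; 0.1127 0.6723]  S=[1.7011 0.1524; 0.1524 0.8357]  K=[0.9233 0.1399; -0.0713 0.8297]  nu=[-1.7102, 2.6528]  x^+=[0.6715, 0.1310]  P^+=[0.1041 0.0125; 0.0125 0.1064]
step 2: x^-=[0.6776, 0.2404]  P^-=[0.4340 0.0389; 0.0389 0.3881]  S=[0.5415 0.0193; 0.0193 0.5286]  K=[0.7858 0.1188; -0.0693 0.7433]  nu=[1.4009, -2.7514]  x^+=[1.4516, -1.9019]  P^+=[0.0886 0.0106; 0.0106 0.0954]
step 3: x^-=[1.9235, -1.2502]  P^-=[0.4172 0.0360; 0.0360 0.3796]  S=[0.5254 0.0163; 0.0163 0.5194]  K=[0.7795 0.1171; -0.0700 0.7392]  nu=[-1.0536, 4.8571]  x^+=[1.6712, 2.4138]  P^+=[0.0879 0.0104; 0.0104 0.0949]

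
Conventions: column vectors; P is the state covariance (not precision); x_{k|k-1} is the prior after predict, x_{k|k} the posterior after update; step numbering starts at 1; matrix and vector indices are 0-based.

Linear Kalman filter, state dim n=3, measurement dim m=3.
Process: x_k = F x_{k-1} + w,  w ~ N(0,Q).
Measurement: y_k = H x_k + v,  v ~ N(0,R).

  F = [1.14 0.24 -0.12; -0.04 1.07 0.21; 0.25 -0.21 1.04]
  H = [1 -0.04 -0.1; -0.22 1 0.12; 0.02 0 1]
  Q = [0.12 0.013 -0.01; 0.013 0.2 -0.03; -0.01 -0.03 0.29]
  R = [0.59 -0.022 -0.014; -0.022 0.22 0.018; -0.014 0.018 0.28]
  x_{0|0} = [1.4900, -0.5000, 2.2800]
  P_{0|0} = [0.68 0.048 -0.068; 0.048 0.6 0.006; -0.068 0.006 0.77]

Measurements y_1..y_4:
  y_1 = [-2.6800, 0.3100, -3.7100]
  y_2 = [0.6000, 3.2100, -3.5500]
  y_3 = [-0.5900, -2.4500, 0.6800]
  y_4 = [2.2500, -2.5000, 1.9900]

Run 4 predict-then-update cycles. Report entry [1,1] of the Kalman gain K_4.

K[1,1] = 0.6169

step 1: x^-=[1.3050, -0.1158, 2.8487]  P^-=[1.0939 0.1577 -0.0281; 0.1577 0.9217 0.0155; -0.0281 0.0155 1.1488]  S=[1.6900 -0.1598 -0.1358; -0.1598 1.1470 0.1758; -0.1358 0.1758 1.4281]  K=[0.6504 0.0067 0.0567; 0.1409 0.8057 -0.0727; -0.0194 0.0137 0.8005]  nu=[-3.7048, 0.3711, -6.5848]  x^+=[-1.4752, 0.1400, -2.3456]  P^+=[0.3856 0.0731 -0.0008; 0.0731 0.1901 -0.0093; -0.0008 -0.0093 0.2247]
step 2: x^-=[-1.3667, -0.2838, -2.8377]  P^-=[0.6761 0.1276 0.0457; 0.1276 0.4177 -0.0173; 0.0457 -0.0173 0.5614]  S=[1.2529 -0.0572 -0.0105; -0.0572 0.6158 0.0578; -0.0105 0.0578 0.8435]  K=[0.5333 0.0170 0.0756; 0.1189 0.6460 -0.0602; -0.0021 0.0024 0.6665]  nu=[1.6716, 3.5337, -0.6850]  x^+=[-0.4671, 2.2389, -3.2894]  P^+=[0.3165 0.0621 0.0077; 0.0621 0.1531 -0.0081; 0.0077 -0.0081 0.1865]
step 3: x^-=[0.3996, 1.7235, -4.0080]  P^-=[0.5751 0.1108 0.0447; 0.1108 0.3749 -0.0183; 0.0447 -0.0183 0.5193]  S=[1.1530 -0.0497 -0.0092; -0.0497 0.5747 0.0520; -0.0092 0.0520 0.8013]  K=[0.4925 0.0178 0.0746; 0.1110 0.6210 -0.0591; -0.0004 0.0007 0.6491]  nu=[-1.3215, -3.6047, 4.6800]  x^+=[0.0339, -0.9382, -0.9721]  P^+=[0.2923 0.0577 0.0085; 0.0577 0.1468 -0.0081; 0.0085 -0.0081 0.1816]
step 4: x^-=[-0.0699, -1.2094, -0.8055]  P^-=[0.5406 0.1053 0.0405; 0.1053 0.3678 -0.0189; 0.0405 -0.0189 0.5130]  S=[1.1197 -0.0478 -0.0134; -0.0478 0.5684 0.0516; -0.0134 0.0516 0.7949]  K=[0.4771 0.0183 0.0714; 0.1083 0.6169 -0.0593; -0.0012 0.0007 0.6464]  nu=[2.1910, -1.2093, 2.7969]  x^+=[1.1530, -1.8841, 0.9989]  P^+=[0.2831 0.0561 0.0080; 0.0561 0.1456 -0.0081; 0.0080 -0.0081 0.1809]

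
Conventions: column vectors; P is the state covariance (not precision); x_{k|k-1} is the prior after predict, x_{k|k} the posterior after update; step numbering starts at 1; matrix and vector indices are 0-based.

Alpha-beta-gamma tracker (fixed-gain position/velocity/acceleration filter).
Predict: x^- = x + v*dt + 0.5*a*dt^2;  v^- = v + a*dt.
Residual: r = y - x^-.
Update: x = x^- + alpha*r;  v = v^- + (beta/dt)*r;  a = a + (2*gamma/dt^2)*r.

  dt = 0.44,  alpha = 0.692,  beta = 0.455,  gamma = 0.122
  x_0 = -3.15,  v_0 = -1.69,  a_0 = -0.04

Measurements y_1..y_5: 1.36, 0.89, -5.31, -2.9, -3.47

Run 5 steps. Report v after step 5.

step 1: x_pred=-3.8975  r=5.2575  x^+=-0.2593  v^+=3.7291  a^+=6.5862
step 2: x_pred=2.0190  r=-1.1290  x^+=1.2377  v^+=5.4595  a^+=5.1632
step 3: x_pred=4.1397  r=-9.4497  x^+=-2.3995  v^+=-2.0406  a^+=-6.7466
step 4: x_pred=-3.9504  r=1.0504  x^+=-3.2235  v^+=-3.9229  a^+=-5.4227
step 5: x_pred=-5.4745  r=2.0045  x^+=-4.0874  v^+=-4.2360  a^+=-2.8964

v_post = -4.2360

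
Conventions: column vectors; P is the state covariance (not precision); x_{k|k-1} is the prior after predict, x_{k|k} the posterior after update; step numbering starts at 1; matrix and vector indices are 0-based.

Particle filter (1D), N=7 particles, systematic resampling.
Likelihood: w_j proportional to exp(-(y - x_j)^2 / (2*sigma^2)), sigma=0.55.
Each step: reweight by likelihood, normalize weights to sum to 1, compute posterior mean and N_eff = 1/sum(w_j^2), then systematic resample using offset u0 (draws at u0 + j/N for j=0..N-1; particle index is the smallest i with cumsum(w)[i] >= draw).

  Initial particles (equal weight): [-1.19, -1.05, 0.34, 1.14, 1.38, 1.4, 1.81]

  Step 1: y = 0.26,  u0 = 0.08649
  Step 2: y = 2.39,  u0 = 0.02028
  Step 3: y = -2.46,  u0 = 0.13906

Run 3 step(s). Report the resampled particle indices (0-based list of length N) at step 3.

resampled_idx = [0, 0, 0, 1, 1, 1, 6]

step 1: w=[0.0191, 0.0362, 0.6114, 0.1718, 0.0777, 0.0721, 0.0116]  mean=0.5722  Neff=2.4018  idx=[2, 2, 2, 2, 2, 3, 5]
step 2: w=[0.0035, 0.0035, 0.0035, 0.0035, 0.0035, 0.2716, 0.7111]  mean=1.3111  Neff=1.7255  idx=[5, 5, 6, 6, 6, 6, 6]
step 3: w=[0.4540, 0.4540, 0.0184, 0.0184, 0.0184, 0.0184, 0.0184]  mean=1.1639  Neff=2.4158  idx=[0, 0, 0, 1, 1, 1, 6]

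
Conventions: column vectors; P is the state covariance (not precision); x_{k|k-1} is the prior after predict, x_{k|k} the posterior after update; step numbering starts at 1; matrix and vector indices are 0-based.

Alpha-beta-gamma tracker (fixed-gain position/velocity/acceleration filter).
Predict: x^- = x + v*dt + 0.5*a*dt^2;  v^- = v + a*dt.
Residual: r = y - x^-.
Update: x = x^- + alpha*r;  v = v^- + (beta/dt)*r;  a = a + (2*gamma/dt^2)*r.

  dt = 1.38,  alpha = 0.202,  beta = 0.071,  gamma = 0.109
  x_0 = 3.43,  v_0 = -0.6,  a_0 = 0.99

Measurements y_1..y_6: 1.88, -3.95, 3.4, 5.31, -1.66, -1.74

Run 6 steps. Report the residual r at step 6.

step 1: x_pred=3.5447  r=-1.6647  x^+=3.2084  v^+=0.6806  a^+=0.7994
step 2: x_pred=4.9088  r=-8.8588  x^+=3.1193  v^+=1.3280  a^+=-0.2146
step 3: x_pred=4.7476  r=-1.3476  x^+=4.4754  v^+=0.9625  a^+=-0.3689
step 4: x_pred=5.4523  r=-0.1423  x^+=5.4236  v^+=0.4461  a^+=-0.3852
step 5: x_pred=5.6723  r=-7.3323  x^+=4.1912  v^+=-0.4628  a^+=-1.2245
step 6: x_pred=2.3866  r=-4.1266  x^+=1.5530  v^+=-2.3649  a^+=-1.6969

resid = -4.1266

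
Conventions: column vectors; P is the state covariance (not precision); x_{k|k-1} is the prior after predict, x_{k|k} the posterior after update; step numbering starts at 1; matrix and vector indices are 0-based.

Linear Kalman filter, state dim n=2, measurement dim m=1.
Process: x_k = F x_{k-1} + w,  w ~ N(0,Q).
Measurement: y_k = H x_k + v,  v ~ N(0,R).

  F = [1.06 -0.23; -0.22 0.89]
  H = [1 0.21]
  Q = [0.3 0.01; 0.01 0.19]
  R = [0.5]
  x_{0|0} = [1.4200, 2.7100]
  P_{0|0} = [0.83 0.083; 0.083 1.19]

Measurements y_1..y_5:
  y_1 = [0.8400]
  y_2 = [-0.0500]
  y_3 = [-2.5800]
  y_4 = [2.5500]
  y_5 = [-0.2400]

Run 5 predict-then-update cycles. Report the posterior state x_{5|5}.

x_post = [-0.2072, 1.0108]

step 1: x^-=[0.8819, 2.0995]  P^-=[1.2551 -0.3446; -0.3446 1.1403]  S=[1.6606]  K=[0.7122; -0.0633]  nu=[-0.4828]  x^+=[0.5381, 2.1301]  P^+=[0.4127 -0.2697; -0.2697 1.1336]
step 2: x^-=[0.0804, 1.7774]  P^-=[0.9552 -0.5864; -0.5864 1.2135]  S=[1.2625]  K=[0.6591; -0.2626]  nu=[-0.5037]  x^+=[-0.2516, 1.9097]  P^+=[0.4068 -0.3679; -0.3679 1.1264]
step 3: x^-=[-0.7059, 1.7550]  P^-=[0.9961 -0.6811; -0.6811 1.2460]  S=[1.2649]  K=[0.6744; -0.3316]  nu=[-2.2427]  x^+=[-2.2182, 2.4986]  P^+=[0.4208 -0.3983; -0.3983 1.1069]
step 4: x^-=[-2.9260, 2.7118]  P^-=[1.0256 -0.7106; -0.7106 1.2431]  S=[1.2819]  K=[0.6836; -0.3507]  nu=[4.9065]  x^+=[0.4281, 0.9913]  P^+=[0.4265 -0.4033; -0.4033 1.0855]
step 5: x^-=[0.2258, 0.7880]  P^-=[1.0333 -0.7125; -0.7125 1.2284]  S=[1.2882]  K=[0.6860; -0.3529]  nu=[-0.6313]  x^+=[-0.2072, 1.0108]  P^+=[0.4271 -0.4007; -0.4007 1.0680]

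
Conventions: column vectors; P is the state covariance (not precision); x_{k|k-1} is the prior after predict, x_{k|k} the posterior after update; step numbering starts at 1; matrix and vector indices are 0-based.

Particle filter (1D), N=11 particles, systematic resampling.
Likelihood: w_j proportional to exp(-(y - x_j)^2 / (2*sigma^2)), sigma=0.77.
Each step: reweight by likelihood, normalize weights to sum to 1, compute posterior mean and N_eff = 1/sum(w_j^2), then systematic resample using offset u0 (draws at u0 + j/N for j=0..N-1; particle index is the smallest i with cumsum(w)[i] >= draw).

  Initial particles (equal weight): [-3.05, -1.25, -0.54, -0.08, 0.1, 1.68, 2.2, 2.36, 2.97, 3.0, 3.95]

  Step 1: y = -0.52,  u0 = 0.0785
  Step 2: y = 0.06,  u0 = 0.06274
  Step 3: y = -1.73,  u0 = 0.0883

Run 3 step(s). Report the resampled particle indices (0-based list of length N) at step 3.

step 1: w=[0.0014, 0.1973, 0.3091, 0.2626, 0.2236, 0.0052, 0.0006, 0.0003, 0.0000, 0.0000, 0.0000]  mean=-0.4056  Neff=3.9464  idx=[1, 1, 2, 2, 2, 3, 3, 3, 4, 4, 4]
step 2: w=[0.0273, 0.0273, 0.0855, 0.0855, 0.0855, 0.1140, 0.1140, 0.1140, 0.1157, 0.1157, 0.1157]  mean=-0.1993  Neff=9.7526  idx=[2, 3, 4, 5, 6, 6, 7, 8, 9, 9, 10]
step 3: w=[0.1956, 0.1956, 0.1956, 0.0650, 0.0650, 0.0650, 0.0650, 0.0383, 0.0383, 0.0383, 0.0383]  mean=-0.3223  Neff=7.2713  idx=[0, 0, 1, 1, 2, 2, 3, 5, 6, 8, 10]

resampled_idx = [0, 0, 1, 1, 2, 2, 3, 5, 6, 8, 10]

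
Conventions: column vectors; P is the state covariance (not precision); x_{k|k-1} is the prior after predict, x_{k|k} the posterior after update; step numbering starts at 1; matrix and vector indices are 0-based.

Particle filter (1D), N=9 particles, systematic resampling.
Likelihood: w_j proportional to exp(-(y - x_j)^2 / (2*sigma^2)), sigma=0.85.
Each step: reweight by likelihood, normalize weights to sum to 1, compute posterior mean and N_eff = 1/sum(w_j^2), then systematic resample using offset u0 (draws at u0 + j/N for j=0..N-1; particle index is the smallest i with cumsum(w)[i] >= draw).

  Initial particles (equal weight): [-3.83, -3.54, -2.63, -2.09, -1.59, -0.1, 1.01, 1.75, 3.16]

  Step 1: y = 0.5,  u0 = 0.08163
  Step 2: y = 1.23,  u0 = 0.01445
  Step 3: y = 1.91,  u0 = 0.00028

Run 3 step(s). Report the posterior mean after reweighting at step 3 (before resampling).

step 1: w=[0.0000, 0.0000, 0.0006, 0.0048, 0.0241, 0.3857, 0.4133, 0.1678, 0.0037]  mean=0.6345  Neff=2.8702  idx=[5, 5, 5, 5, 6, 6, 6, 7, 7]
step 2: w=[0.0513, 0.0513, 0.0513, 0.0513, 0.1686, 0.1686, 0.1686, 0.1446, 0.1446]  mean=0.9964  Neff=7.2676  idx=[0, 2, 4, 4, 5, 6, 6, 7, 8]
step 3: w=[0.0124, 0.0124, 0.1155, 0.1155, 0.1155, 0.1155, 0.1155, 0.1988, 0.1988]  mean=1.2768  Neff=6.8447  idx=[0, 2, 3, 4, 5, 6, 7, 7, 8]

post_mean = 1.2768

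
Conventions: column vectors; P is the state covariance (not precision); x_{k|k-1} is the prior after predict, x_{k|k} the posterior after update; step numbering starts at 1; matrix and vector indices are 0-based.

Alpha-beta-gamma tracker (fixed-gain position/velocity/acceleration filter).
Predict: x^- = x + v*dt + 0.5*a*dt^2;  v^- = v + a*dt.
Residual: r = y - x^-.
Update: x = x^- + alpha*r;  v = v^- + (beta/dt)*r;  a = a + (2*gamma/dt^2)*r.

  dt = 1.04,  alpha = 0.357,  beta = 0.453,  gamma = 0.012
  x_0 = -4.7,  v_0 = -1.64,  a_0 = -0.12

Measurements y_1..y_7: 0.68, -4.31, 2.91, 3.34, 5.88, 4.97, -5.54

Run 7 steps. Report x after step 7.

step 1: x_pred=-6.4705  r=7.1505  x^+=-3.9178  v^+=1.3498  a^+=0.0387
step 2: x_pred=-2.4931  r=-1.8169  x^+=-3.1417  v^+=0.5986  a^+=-0.0017
step 3: x_pred=-2.5201  r=5.4301  x^+=-0.5815  v^+=2.9621  a^+=0.1188
step 4: x_pred=2.5633  r=0.7767  x^+=2.8406  v^+=3.4240  a^+=0.1361
step 5: x_pred=6.4751  r=-0.5951  x^+=6.2627  v^+=3.3063  a^+=0.1229
step 6: x_pred=9.7676  r=-4.7976  x^+=8.0549  v^+=1.3443  a^+=0.0164
step 7: x_pred=9.4619  r=-15.0019  x^+=4.1062  v^+=-5.1731  a^+=-0.3165

x_post = 4.1062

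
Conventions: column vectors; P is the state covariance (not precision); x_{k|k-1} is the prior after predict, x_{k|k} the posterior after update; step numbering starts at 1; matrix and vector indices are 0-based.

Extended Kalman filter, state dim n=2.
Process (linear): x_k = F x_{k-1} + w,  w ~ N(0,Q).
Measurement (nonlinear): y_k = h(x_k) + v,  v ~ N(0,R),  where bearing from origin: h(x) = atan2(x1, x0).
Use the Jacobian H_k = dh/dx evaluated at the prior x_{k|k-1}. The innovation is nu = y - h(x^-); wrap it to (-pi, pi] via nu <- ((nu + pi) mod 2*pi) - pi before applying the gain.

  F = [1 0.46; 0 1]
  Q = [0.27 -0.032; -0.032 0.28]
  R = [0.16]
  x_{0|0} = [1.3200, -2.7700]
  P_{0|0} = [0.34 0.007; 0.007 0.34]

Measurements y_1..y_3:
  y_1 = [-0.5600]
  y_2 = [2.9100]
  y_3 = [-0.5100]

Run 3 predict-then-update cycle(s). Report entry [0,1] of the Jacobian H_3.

step 1: x^-=[0.0458, -2.7700]  P^-=[0.6884 0.1314; 0.1314 0.6200]  H_jac=[0.3609 0.0060]  S=[0.2503]  K=[0.9959; 0.2043]  nu=[0.9943]  x^+=[1.0360, -2.5669]  P^+=[0.4402 0.0805; 0.0805 0.6096]
step 2: x^-=[-0.1448, -2.5669]  P^-=[0.9132 0.3289; 0.3289 0.8896]  H_jac=[0.3883 -0.0219]  S=[0.2926]  K=[1.1876; 0.3700]  nu=[-1.7460]  x^+=[-2.2184, -3.2129]  P^+=[0.5006 0.2003; 0.2003 0.8495]
step 3: x^-=[-3.6963, -3.2129]  P^-=[1.1347 0.5591; 0.5591 1.1295]  H_jac=[0.1340 -0.1541]  S=[0.1841]  K=[0.3576; -0.5387]  nu=[1.9160]  x^+=[-3.0112, -4.2450]  P^+=[1.1111 0.5946; 0.5946 1.0761]

H_jac[0,1] = -0.1541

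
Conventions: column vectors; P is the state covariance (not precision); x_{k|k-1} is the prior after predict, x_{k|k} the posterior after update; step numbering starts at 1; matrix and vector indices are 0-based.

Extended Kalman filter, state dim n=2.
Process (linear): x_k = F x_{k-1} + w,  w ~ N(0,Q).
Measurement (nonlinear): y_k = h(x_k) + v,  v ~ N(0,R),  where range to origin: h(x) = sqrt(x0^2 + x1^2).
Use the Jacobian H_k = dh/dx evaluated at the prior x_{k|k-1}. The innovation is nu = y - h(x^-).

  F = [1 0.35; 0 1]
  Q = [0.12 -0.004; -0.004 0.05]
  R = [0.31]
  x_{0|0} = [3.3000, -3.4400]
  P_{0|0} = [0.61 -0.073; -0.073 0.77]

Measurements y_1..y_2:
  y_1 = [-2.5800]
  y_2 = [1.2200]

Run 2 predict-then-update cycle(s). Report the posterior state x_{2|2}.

x_post = [0.8362, 0.8363]

step 1: x^-=[2.0960, -3.4400]  P^-=[0.7732 0.1925; 0.1925 0.8200]  H_jac=[0.5203 -0.8540]  S=[0.9463]  K=[0.2515; -0.6342]  nu=[-6.6083]  x^+=[0.4343, 0.7507]  P^+=[0.7134 0.3434; 0.3434 0.4394]
step 2: x^-=[0.6971, 0.7507]  P^-=[1.1276 0.4932; 0.4932 0.4894]  H_jac=[0.6804 0.7328]  S=[1.5868]  K=[0.7113; 0.4375]  nu=[0.1955]  x^+=[0.8362, 0.8363]  P^+=[0.3248 -0.0006; -0.0006 0.1857]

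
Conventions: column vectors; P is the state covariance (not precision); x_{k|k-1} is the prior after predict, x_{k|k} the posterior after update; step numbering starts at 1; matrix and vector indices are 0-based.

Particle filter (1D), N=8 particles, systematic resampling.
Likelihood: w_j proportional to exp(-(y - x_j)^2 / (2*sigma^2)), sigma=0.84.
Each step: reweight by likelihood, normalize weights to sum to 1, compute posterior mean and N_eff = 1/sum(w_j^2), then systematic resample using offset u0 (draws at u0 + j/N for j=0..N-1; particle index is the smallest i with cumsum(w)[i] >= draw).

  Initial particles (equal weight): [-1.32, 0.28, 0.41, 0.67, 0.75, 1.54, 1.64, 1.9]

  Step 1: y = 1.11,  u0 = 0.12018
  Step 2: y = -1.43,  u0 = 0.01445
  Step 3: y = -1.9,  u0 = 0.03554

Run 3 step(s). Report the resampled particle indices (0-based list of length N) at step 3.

resampled_idx = [0, 0, 1, 2, 2, 3, 4, 6]

step 1: w=[0.0028, 0.1124, 0.1294, 0.1597, 0.1671, 0.1607, 0.1501, 0.1177]  mean=1.0305  Neff=6.8943  idx=[2, 3, 3, 4, 5, 6, 6, 7]
step 2: w=[0.4166, 0.2016, 0.2016, 0.1581, 0.0089, 0.0058, 0.0058, 0.0018]  mean=0.5954  Neff=3.5722  idx=[0, 0, 0, 0, 1, 2, 2, 3]
step 3: w=[0.1810, 0.1810, 0.1810, 0.1810, 0.0737, 0.0737, 0.0737, 0.0548]  mean=0.4861  Neff=6.6492  idx=[0, 0, 1, 2, 2, 3, 4, 6]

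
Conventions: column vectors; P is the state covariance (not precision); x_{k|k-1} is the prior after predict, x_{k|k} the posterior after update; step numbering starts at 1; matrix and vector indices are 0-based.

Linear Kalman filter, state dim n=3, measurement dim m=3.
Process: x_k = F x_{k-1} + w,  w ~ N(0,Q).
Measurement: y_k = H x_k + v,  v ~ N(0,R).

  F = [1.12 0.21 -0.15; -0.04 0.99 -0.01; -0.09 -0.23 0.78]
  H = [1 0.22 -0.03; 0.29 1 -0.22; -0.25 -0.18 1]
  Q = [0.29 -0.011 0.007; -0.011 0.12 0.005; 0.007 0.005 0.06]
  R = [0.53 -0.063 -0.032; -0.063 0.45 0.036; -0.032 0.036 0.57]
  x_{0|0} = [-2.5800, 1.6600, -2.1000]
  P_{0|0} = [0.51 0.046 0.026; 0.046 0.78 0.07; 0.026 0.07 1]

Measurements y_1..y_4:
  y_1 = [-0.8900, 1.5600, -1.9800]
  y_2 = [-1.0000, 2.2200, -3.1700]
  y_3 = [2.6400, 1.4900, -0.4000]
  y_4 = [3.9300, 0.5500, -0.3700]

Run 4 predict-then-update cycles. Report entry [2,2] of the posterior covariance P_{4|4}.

step 1: x^-=[-2.2260, 1.7676, -1.7876]  P^-=[0.9951 0.1698 -0.1749; 0.1698 0.8804 -0.1288; -0.1749 -0.1288 0.6869]  S=[1.6552 0.6545 -0.5813; 0.6545 1.6248 -0.5913; -0.5813 -0.5913 1.4967]  K=[0.5881 0.0485 -0.0558; -0.0104 0.5981 0.0120; 0.0608 -0.0422 0.5106]  nu=[0.8935, 0.0447, -0.4307]  x^+=[-1.6743, 1.7799, -1.9551]  P^+=[0.3353 -0.1112 0.0149; -0.1112 0.3152 0.0576; 0.0149 0.0576 0.3017]
step 2: x^-=[-1.2082, 1.8486, -1.7837]  P^-=[0.6704 -0.0911 -0.0219; -0.0911 0.4371 -0.0149; -0.0219 -0.0149 0.2356]  S=[1.1832 0.1384 -0.2280; 0.1384 0.9114 -0.1386; -0.2280 -0.1386 0.8697]  K=[0.5365 0.0290 -0.0538; -0.0533 0.4589 -0.0222; 0.0320 -0.0421 0.2819]  nu=[-0.2520, 0.3294, -1.3556]  x^+=[-1.2609, 2.0433, -2.1877]  P^+=[0.3087 -0.1099 0.0106; -0.1099 0.2459 0.0224; 0.0106 0.0224 0.1648]
step 3: x^-=[-0.6550, 2.0952, -2.0629]  P^-=[0.6351 -0.0978 -0.0110; -0.0978 0.3698 -0.0254; -0.0110 -0.0254 0.1617]  S=[1.1411 0.1041 -0.2041; 0.1041 0.8368 -0.1128; -0.2041 -0.1128 0.7893]  K=[0.5256 0.0337 -0.0521; -0.0591 0.4164 -0.0413; 0.0239 -0.0509 0.2131]  nu=[2.7721, -0.8691, 1.8763]  x^+=[0.6751, 1.4920, -1.5524]  P^+=[0.3015 -0.1048 0.0112; -0.1048 0.2216 0.0070; 0.0112 0.0070 0.1229]
step 4: x^-=[1.3022, 1.4656, -1.6148]  P^-=[0.6272 -0.0947 -0.0082; -0.0947 0.3458 -0.0318; -0.0082 -0.0318 0.1405]  S=[1.1334 0.0996 -0.1999; 0.0996 0.8155 -0.1099; -0.1999 -0.1099 0.7679]  K=[0.5229 0.0384 -0.0510; -0.0595 0.3995 -0.0500; 0.0215 -0.0568 0.1906]  nu=[2.2569, -1.6485, 1.8342]  x^+=[2.3254, 0.5811, -1.1232]  P^+=[0.2991 -0.1016 0.0120; -0.1016 0.2113 0.0004; 0.0120 0.0004 0.1090]

P_post[2,2] = 0.1090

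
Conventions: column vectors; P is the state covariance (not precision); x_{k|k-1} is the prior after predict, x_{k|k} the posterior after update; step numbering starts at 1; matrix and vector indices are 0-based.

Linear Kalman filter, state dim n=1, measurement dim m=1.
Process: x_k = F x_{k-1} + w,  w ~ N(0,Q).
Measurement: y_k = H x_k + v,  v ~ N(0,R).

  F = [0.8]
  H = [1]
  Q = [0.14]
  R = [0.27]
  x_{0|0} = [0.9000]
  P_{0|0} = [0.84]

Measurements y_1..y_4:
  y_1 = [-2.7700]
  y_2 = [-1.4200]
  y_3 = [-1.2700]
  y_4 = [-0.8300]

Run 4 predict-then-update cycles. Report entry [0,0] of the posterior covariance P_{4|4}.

P_post[0,0] = 0.1208

step 1: x^-=[0.7200]  P^-=[0.6776]  S=[0.9476]  K=[0.7151]  nu=[-3.4900]  x^+=[-1.7756]  P^+=[0.1931]
step 2: x^-=[-1.4205]  P^-=[0.2636]  S=[0.5336]  K=[0.4940]  nu=[0.0005]  x^+=[-1.4202]  P^+=[0.1334]
step 3: x^-=[-1.1362]  P^-=[0.2254]  S=[0.4954]  K=[0.4549]  nu=[-0.1338]  x^+=[-1.1971]  P^+=[0.1228]
step 4: x^-=[-0.9577]  P^-=[0.2186]  S=[0.4886]  K=[0.4474]  nu=[0.1277]  x^+=[-0.9005]  P^+=[0.1208]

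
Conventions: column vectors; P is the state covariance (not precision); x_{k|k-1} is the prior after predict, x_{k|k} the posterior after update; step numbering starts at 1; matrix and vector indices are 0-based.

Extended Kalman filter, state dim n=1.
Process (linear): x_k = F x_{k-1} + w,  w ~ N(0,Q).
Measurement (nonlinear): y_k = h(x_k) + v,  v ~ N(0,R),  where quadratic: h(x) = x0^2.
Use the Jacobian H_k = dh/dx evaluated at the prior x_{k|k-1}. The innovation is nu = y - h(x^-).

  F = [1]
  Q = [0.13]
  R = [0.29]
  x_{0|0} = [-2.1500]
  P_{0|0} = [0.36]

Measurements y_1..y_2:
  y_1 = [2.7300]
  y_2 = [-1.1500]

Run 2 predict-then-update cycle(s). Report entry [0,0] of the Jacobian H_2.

step 1: x^-=[-2.1500]  P^-=[0.4900]  H_jac=[-4.3000]  S=[9.3501]  K=[-0.2253]  nu=[-1.8925]  x^+=[-1.7235]  P^+=[0.0152]
step 2: x^-=[-1.7235]  P^-=[0.1452]  H_jac=[-3.4471]  S=[2.0153]  K=[-0.2484]  nu=[-4.1206]  x^+=[-0.7002]  P^+=[0.0209]

H_jac[0,0] = -3.4471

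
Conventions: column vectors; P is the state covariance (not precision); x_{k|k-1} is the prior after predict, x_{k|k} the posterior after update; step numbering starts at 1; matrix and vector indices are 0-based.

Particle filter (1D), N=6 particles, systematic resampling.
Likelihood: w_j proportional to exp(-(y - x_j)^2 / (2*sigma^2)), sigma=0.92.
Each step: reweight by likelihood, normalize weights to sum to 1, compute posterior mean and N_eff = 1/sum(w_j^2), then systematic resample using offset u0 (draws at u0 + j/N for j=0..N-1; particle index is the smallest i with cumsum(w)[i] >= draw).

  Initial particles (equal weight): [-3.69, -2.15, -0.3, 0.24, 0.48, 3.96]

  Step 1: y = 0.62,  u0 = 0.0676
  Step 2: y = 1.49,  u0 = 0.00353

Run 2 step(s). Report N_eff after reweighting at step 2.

step 1: w=[0.0000, 0.0043, 0.2402, 0.3636, 0.3914, 0.0005]  mean=0.1961  Neff=2.9145  idx=[2, 2, 3, 3, 4, 4]
step 2: w=[0.0688, 0.0688, 0.1814, 0.1814, 0.2499, 0.2499]  mean=0.2857  Neff=4.9972  idx=[0, 2, 3, 4, 4, 5]

N_eff = 4.9972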